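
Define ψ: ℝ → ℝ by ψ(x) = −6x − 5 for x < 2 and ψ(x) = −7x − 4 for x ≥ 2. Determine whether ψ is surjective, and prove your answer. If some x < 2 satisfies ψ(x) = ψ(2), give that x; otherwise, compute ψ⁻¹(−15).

Both pieces are strictly decreasing (slopes −6 and −7), so each is injective on its own interval.
The left piece maps (−∞, 2) onto (−17, ∞); the right piece maps [2, ∞) onto (−∞, −18].
The union (−17, ∞) ∪ (−∞, −18] omits the interval between −17 and −18; in particular −17 has no preimage. So ψ is not surjective.
Because the two images are disjoint, no x < 2 has ψ(x) = ψ(2), so we compute ψ⁻¹(−15): −15 lies in (−17, ∞), so solve −6x − 5 = −15: x = (−15 + 5)/(−6) = 5/3.

5/3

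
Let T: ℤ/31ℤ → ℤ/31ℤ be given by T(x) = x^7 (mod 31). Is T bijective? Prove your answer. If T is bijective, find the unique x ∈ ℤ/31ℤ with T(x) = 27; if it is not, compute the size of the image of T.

Since 31 is prime, the nonzero elements of ℤ/31ℤ form a cyclic group of order 30.
As gcd(7, 30) = 1, raising to the 7th power is a bijection on this group: if s^7 ≡ t^7 then (st^{−1})^7 = 1, and the only element of order dividing gcd(7, 30) = 1 is 1, so s = t.
With T(0) = 0 this makes T injective on all of ℤ/31ℤ, hence bijective (finite equal-size domain and codomain). In particular T is bijective.
Since T is bijective, we find the preimage of 27. The inverse of x ↦ x^7 on (ℤ/31ℤ)^× is x ↦ x^13, because 7·13 = 91 = 3·30 + 1 ≡ 1 (mod 30) and x^{30} = 1 for x ≠ 0 (Fermat). So T⁻¹(27) = 27^13 mod 31.
Repeated squaring mod 31: 27^1 ≡ 27, 27^2 ≡ 27² = 729 ≡ 16, 27^4 ≡ 16² = 256 ≡ 8, 27^8 ≡ 8² = 64 ≡ 2. Since 13 = 8 + 4 + 1, 27^13 ≡ 2·8·27: 2·8 = 16, then 16·27 = 432 ≡ 29. So 27^13 ≡ 29 (mod 31).
Hence T⁻¹(27) = 29.

29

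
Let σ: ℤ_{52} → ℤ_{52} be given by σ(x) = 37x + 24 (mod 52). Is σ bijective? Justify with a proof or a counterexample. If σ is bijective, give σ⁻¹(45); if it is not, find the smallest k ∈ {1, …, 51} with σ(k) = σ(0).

Recall that σ is injective if σ(a) = σ(b) implies a = b.
Suppose σ(a) = σ(b) in ℤ_{52}. Then 37a + 24 ≡ 37b + 24 (mod 52), hence 37(a − b) ≡ 0 (mod 52).
Since gcd(37, 52) = 1, 37 is invertible modulo 52, thus a − b ≡ 0 (mod 52), i.e. a = b.
We now compute 37⁻¹ mod 52 explicitly. Euclid's algorithm: 52 = 1·37 + 15, 37 = 2·15 + 7, 15 = 2·7 + 1; back-substituting gives 1 = 45·37 − 32·52, so 37⁻¹ ≡ 45 (mod 52).
For any y ∈ ℤ_{52}, x = 45(y − 24) mod 52 satisfies σ(x) = 37·45(y − 24) + 24 ≡ y (since 37·45 ≡ 1 mod 52). So every y has a preimage.
Hence σ is bijective.
Since σ is bijective, we find σ⁻¹(45): we need 37x ≡ 45 − 24 ≡ 21 (mod 52). Using 37⁻¹ = 45: x ≡ 45·21 = 945 = 18·52 + 9, so x = 9.
Check: σ(9) = 37·9 + 24 = 357 = 6·52 + 45 ≡ 45 (mod 52).

9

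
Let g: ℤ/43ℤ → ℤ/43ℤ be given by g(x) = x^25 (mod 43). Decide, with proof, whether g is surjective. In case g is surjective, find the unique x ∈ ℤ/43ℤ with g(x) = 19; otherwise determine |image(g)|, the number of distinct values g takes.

33

Since 43 is prime, the nonzero elements of ℤ/43ℤ form a cyclic group of order 42.
As gcd(25, 42) = 1, raising to the 25th power is a bijection on this group: if x_1^25 ≡ x_2^25 then (x_1x_2^{−1})^25 = 1, and the only element of order dividing gcd(25, 42) = 1 is 1, so x_1 = x_2.
With g(0) = 0 this makes g injective on all of ℤ/43ℤ, hence bijective (finite equal-size domain and codomain). In particular g is surjective.
Since g is surjective, we find the preimage of 19. The inverse of x ↦ x^25 on (ℤ/43ℤ)^× is x ↦ x^37, because 25·37 = 925 = 22·42 + 1 ≡ 1 (mod 42) and x^{42} = 1 for x ≠ 0 (Fermat). So g⁻¹(19) = 19^37 mod 43.
Repeated squaring mod 43: 19^1 ≡ 19, 19^2 ≡ 19² = 361 ≡ 17, 19^4 ≡ 17² = 289 ≡ 31, 19^8 ≡ 31² = 961 ≡ 15, 19^16 ≡ 15² = 225 ≡ 10, 19^32 ≡ 10² = 100 ≡ 14. Since 37 = 32 + 4 + 1, 19^37 ≡ 14·31·19: 14·31 = 434 ≡ 4, then 4·19 = 76 ≡ 33. So 19^37 ≡ 33 (mod 43).
Hence g⁻¹(19) = 33.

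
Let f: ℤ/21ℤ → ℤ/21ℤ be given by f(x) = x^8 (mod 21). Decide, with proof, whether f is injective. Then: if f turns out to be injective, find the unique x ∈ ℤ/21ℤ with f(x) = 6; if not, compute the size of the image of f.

8

f(2): Repeated squaring mod 21: 2^1 ≡ 2, 2^2 ≡ 2² = 4, 2^4 ≡ 4² = 16, 2^8 ≡ 16² = 256 ≡ 4. So 2^8 ≡ 4 (mod 21).
f(5): Repeated squaring mod 21: 5^1 ≡ 5, 5^2 ≡ 5² = 25 ≡ 4, 5^4 ≡ 4² = 16, 5^8 ≡ 16² = 256 ≡ 4. So 5^8 ≡ 4 (mod 21).
So f(2) = f(5) = 4 while 2 ≠ 5, hence f is not injective.
Since f is not injective, we determine |image(f)|. Computing x^8 mod 21 for each x (by repeated squaring, reducing mod 21 at every step), the values f(0), f(1), …, f(20) are: 0, 1, 4, 9, 16, 4, 15, 7, 1, 18, 16, 16, 18, 1, 7, 15, 4, 16, 9, 4, 1.
The distinct values are {0, 1, 4, 7, 9, 15, 16, 18}; there are 8 of them.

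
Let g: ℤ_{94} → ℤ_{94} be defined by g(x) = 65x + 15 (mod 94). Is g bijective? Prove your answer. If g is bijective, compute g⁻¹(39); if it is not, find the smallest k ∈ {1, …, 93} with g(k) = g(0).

Recall that injectivity means: for all a, b in the domain, g(a) = g(b) implies a = b.
Suppose g(a) = g(b) in ℤ_{94}. Then 65a + 15 ≡ 65b + 15 (mod 94), thus 65(a − b) ≡ 0 (mod 94).
Since gcd(65, 94) = 1, 65 is invertible modulo 94, therefore a − b ≡ 0 (mod 94), i.e. a = b.
We now compute 65⁻¹ mod 94 explicitly. Euclid's algorithm: 94 = 1·65 + 29, 65 = 2·29 + 7, 29 = 4·7 + 1; back-substituting gives 1 = 81·65 − 56·94, so 65⁻¹ ≡ 81 (mod 94).
For any y ∈ ℤ_{94}, x = 81(y − 15) mod 94 satisfies g(x) = 65·81(y − 15) + 15 ≡ y (since 65·81 ≡ 1 mod 94). So every y has a preimage.
Thus g is bijective.
Since g is bijective, we find g⁻¹(39): we need 65x ≡ 39 − 15 ≡ 24 (mod 94). Using 65⁻¹ = 81: x ≡ 81·24 = 1944 = 20·94 + 64, so x = 64.
Check: g(64) = 65·64 + 15 = 4175 = 44·94 + 39 ≡ 39 (mod 94).

64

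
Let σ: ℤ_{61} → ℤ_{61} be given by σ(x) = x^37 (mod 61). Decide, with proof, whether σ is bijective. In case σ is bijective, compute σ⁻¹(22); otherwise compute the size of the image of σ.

Since 61 is prime, the nonzero elements of ℤ_{61} form a cyclic group of order 60.
As gcd(37, 60) = 1, raising to the 37th power is a bijection on this group: if u^37 ≡ v^37 then (uv^{−1})^37 = 1, and the only element of order dividing gcd(37, 60) = 1 is 1, so u = v.
With σ(0) = 0 this makes σ injective on all of ℤ_{61}, hence bijective (finite equal-size domain and codomain). In particular σ is bijective.
Since σ is bijective, we find the preimage of 22. The inverse of x ↦ x^37 on (ℤ_{61})^× is x ↦ x^13, because 37·13 = 481 = 8·60 + 1 ≡ 1 (mod 60) and x^{60} = 1 for x ≠ 0 (Fermat). So σ⁻¹(22) = 22^13 mod 61.
Repeated squaring mod 61: 22^1 ≡ 22, 22^2 ≡ 22² = 484 ≡ 57, 22^4 ≡ 57² = 3249 ≡ 16, 22^8 ≡ 16² = 256 ≡ 12. Since 13 = 8 + 4 + 1, 22^13 ≡ 12·16·22: 12·16 = 192 ≡ 9, then 9·22 = 198 ≡ 15. So 22^13 ≡ 15 (mod 61).
Hence σ⁻¹(22) = 15.

15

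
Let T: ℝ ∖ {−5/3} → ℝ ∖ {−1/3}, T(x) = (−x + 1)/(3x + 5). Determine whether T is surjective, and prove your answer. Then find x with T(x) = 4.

-19/13

For any y ≠ −1/3, solving y(3x + 5) = −x + 1 for x gives a well-defined x ≠ −5/3. So T is surjective.
Solving T(x) = 4: cross-multiplying gives −x + 1 = 4(3x + 5), which rearranges to −13x = 19, so x = −19/13.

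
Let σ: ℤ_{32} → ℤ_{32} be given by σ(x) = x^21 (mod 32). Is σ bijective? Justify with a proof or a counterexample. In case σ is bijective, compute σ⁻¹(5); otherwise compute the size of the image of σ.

17

σ(0) = 0^21 = 0.
σ(2): Repeated squaring mod 32: 2^1 ≡ 2, 2^2 ≡ 2² = 4, 2^4 ≡ 4² = 16, 2^8 ≡ 16² = 256 ≡ 0, 2^16 ≡ 0² = 0. Since 21 = 16 + 4 + 1, 2^21 ≡ 0·16·2: 0·16 = 0, then 0·2 = 0. So 2^21 ≡ 0 (mod 32).
So σ(0) = σ(2) = 0 while 0 ≠ 2, so σ is not injective, hence not bijective.
Since σ is not bijective, we determine |image(σ)|. Computing x^21 mod 32 for each x (by repeated squaring, reducing mod 32 at every step), the values σ(0), σ(1), …, σ(31) are: 0, 1, 0, 19, 0, 21, 0, 7, 0, 9, 0, 27, 0, 29, 0, 15, 0, 17, 0, 3, 0, 5, 0, 23, 0, 25, 0, 11, 0, 13, 0, 31.
The distinct values are {0, 1, 3, 5, 7, 9, 11, 13, 15, 17, 19, 21, 23, 25, 27, 29, 31}; there are 17 of them.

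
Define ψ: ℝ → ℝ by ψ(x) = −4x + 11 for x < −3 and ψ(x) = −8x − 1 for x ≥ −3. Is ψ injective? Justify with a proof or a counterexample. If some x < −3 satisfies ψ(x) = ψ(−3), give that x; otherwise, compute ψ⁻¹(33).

Both pieces are strictly decreasing (slopes −4 and −8), so each is injective on its own interval.
The left piece maps (−∞, −3) onto (23, ∞); the right piece maps [−3, ∞) onto (−∞, 23].
These images are disjoint, so no value is attained by both pieces. Hence ψ is injective.
Because the two images are disjoint, no x < −3 has ψ(x) = ψ(−3), so we compute ψ⁻¹(33): 33 lies in (23, ∞), so solve −4x + 11 = 33: x = (33 − 11)/(−4) = −11/2.

-11/2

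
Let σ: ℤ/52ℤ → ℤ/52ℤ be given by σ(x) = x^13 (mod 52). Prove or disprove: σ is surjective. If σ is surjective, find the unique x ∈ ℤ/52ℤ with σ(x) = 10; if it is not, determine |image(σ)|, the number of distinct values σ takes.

σ(0) = 0^13 = 0.
σ(26): Repeated squaring mod 52: 26^1 ≡ 26, 26^2 ≡ 26² = 676 ≡ 0, 26^4 ≡ 0² = 0, 26^8 ≡ 0² = 0. Since 13 = 8 + 4 + 1, 26^13 ≡ 0·0·26: 0·0 = 0, then 0·26 = 0. So 26^13 ≡ 0 (mod 52).
So σ(0) = σ(26) = 0 while 0 ≠ 26, hence σ is not injective.
A non-injective map from the 52-element set ℤ/52ℤ to itself takes at most 51 distinct values, so it cannot be surjective. Thus σ is not surjective.
Since σ is not surjective, we determine |image(σ)|. Computing x^13 mod 52 for each x (by repeated squaring, reducing mod 52 at every step), the values σ(0), σ(1), …, σ(51) are: 0, 1, 28, 3, 4, 5, 32, 7, 8, 9, 36, 11, 12, 13, 40, 15, 16, 17, 44, 19, 20, 21, 48, 23, 24, 25, 0, 27, 28, 29, 4, 31, 32, 33, 8, 35, 36, 37, 12, 39, 40, 41, 16, 43, 44, 45, 20, 47, 48, 49, 24, 51.
The distinct values are {0, 1, 3, 4, 5, 7, 8, 9, 11, 12, 13, 15, 16, 17, 19, 20, 21, 23, 24, 25, 27, 28, 29, 31, 32, 33, 35, 36, 37, 39, 40, 41, 43, 44, 45, 47, 48, 49, 51}; there are 39 of them.

39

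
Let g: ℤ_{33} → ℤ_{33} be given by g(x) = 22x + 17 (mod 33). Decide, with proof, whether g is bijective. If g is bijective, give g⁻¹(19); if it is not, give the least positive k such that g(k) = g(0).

3

Recall that g is injective when g(u) = g(v) forces u = v.
We have gcd(22, 33) = 11 > 1. Taking u = 0 and v = 3: g(0) = 17 and g(3) = 22·3 + 17 = 83 ≡ 17 (mod 33).
So g(0) = g(3) while 0 ≠ 3, therefore g is not injective, hence not bijective.
Since g is not bijective, we find the least positive k with g(k) = g(0): this means 22k ≡ 0 (mod 33), i.e. 33 ∣ 22k. Since gcd(22, 33) = 11, dividing through by 11 this holds exactly when 3 ∣ 2k, and as gcd(2, 3) = 1, exactly when 3 ∣ k.
The smallest positive such k is 3.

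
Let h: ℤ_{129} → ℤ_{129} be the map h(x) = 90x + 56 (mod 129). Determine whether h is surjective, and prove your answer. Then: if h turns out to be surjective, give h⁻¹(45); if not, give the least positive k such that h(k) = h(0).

Since gcd(90, 129) = 3, we have 90x ≡ 0 (mod 3) for all x, so h(x) ≡ 2 (mod 3).
But 0 ≢ 2 (mod 3), so 0 ∈ ℤ_{129} has no preimage. So h is not surjective.
Since h is not surjective, we find the least positive k with h(k) = h(0): this means 90k ≡ 0 (mod 129), i.e. 129 ∣ 90k. Since gcd(90, 129) = 3, dividing through by 3 this holds exactly when 43 ∣ 30k, and as gcd(30, 43) = 1, exactly when 43 ∣ k.
The smallest positive such k is 43.

43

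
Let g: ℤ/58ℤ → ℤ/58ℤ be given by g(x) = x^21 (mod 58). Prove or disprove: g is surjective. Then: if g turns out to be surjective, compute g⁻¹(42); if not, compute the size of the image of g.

10

g(4): Repeated squaring mod 58: 4^1 ≡ 4, 4^2 ≡ 4² = 16, 4^4 ≡ 16² = 256 ≡ 24, 4^8 ≡ 24² = 576 ≡ 54, 4^16 ≡ 54² = 2916 ≡ 16. Since 21 = 16 + 4 + 1, 4^21 ≡ 16·24·4: 16·24 = 384 ≡ 36, then 36·4 = 144 ≡ 28. So 4^21 ≡ 28 (mod 58).
g(6): Repeated squaring mod 58: 6^1 ≡ 6, 6^2 ≡ 6² = 36, 6^4 ≡ 36² = 1296 ≡ 20, 6^8 ≡ 20² = 400 ≡ 52, 6^16 ≡ 52² = 2704 ≡ 36. Since 21 = 16 + 4 + 1, 6^21 ≡ 36·20·6: 36·20 = 720 ≡ 24, then 24·6 = 144 ≡ 28. So 6^21 ≡ 28 (mod 58).
So g(4) = g(6) = 28 while 4 ≠ 6, so g is not injective.
A non-injective map from the 58-element set ℤ/58ℤ to itself takes at most 57 distinct values, so it cannot be surjective. Hence g is not surjective.
Since g is not surjective, we determine |image(g)|. Computing x^21 mod 58 for each x (by repeated squaring, reducing mod 58 at every step), the values g(0), g(1), …, g(57) are: 0, 1, 46, 17, 28, 57, 28, 1, 12, 57, 12, 17, 12, 57, 46, 41, 30, 17, 12, 17, 30, 17, 28, 1, 30, 1, 12, 41, 28, 29, 30, 17, 46, 57, 28, 57, 30, 41, 28, 41, 46, 41, 28, 17, 12, 1, 46, 41, 46, 1, 46, 57, 30, 1, 30, 41, 12, 57.
The distinct values are {0, 1, 12, 17, 28, 29, 30, 41, 46, 57}; there are 10 of them.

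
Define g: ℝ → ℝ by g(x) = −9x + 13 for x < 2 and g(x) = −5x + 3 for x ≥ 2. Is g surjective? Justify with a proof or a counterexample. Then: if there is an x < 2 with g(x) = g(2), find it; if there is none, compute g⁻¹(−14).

Both pieces are strictly decreasing (slopes −9 and −5), so each is injective on its own interval.
The left piece maps (−∞, 2) onto (−5, ∞); the right piece maps [2, ∞) onto (−∞, −7].
The union (−5, ∞) ∪ (−∞, −7] omits the interval between −5 and −7; in particular −5 has no preimage. So g is not surjective.
Because the two images are disjoint, no x < 2 has g(x) = g(2), so we compute g⁻¹(−14): −14 lies in (−∞, −7], so solve −5x + 3 = −14: x = (−14 − 3)/(−5) = 17/5.

17/5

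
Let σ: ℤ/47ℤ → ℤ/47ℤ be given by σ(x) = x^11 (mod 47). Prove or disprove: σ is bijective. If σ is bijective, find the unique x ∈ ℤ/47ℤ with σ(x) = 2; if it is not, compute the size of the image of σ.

12

Since 47 is prime, the nonzero elements of ℤ/47ℤ form a cyclic group of order 46.
As gcd(11, 46) = 1, raising to the 11th power is a bijection on this group: if s^11 ≡ t^11 then (st^{−1})^11 = 1, and the only element of order dividing gcd(11, 46) = 1 is 1, so s = t.
With σ(0) = 0 this makes σ injective on all of ℤ/47ℤ, hence bijective (finite equal-size domain and codomain). In particular σ is bijective.
Since σ is bijective, we find the preimage of 2. The inverse of x ↦ x^11 on (ℤ/47ℤ)^× is x ↦ x^21, because 11·21 = 231 = 5·46 + 1 ≡ 1 (mod 46) and x^{46} = 1 for x ≠ 0 (Fermat). So σ⁻¹(2) = 2^21 mod 47.
Repeated squaring mod 47: 2^1 ≡ 2, 2^2 ≡ 2² = 4, 2^4 ≡ 4² = 16, 2^8 ≡ 16² = 256 ≡ 21, 2^16 ≡ 21² = 441 ≡ 18. Since 21 = 16 + 4 + 1, 2^21 ≡ 18·16·2: 18·16 = 288 ≡ 6, then 6·2 = 12. So 2^21 ≡ 12 (mod 47).
Hence σ⁻¹(2) = 12.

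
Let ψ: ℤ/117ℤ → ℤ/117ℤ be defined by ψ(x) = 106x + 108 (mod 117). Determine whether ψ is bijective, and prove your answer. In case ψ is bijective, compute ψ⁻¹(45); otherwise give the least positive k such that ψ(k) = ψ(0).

27

If ψ(s) = ψ(t), then 106s ≡ 106t (mod 117). Because gcd(106, 117) = 1, we may cancel 106 to get s ≡ t (mod 117).
We now compute 106⁻¹ mod 117 explicitly. Euclid's algorithm: 117 = 1·106 + 11, 106 = 9·11 + 7, 11 = 1·7 + 4, 7 = 1·4 + 3, 4 = 1·3 + 1; back-substituting gives 1 = 85·106 − 77·117, so 106⁻¹ ≡ 85 (mod 117).
Then y ↦ 85(y − 108) is a two-sided inverse to ψ, so every y ∈ ℤ/117ℤ has a preimage.
Thus ψ is bijective.
Since ψ is bijective, we compute ψ⁻¹(45): solve 106x + 108 ≡ 45 (mod 117), i.e. 106x ≡ 54 (mod 117).
Multiplying by 106⁻¹ = 85 gives x ≡ 85·54 = 4590 = 39·117 + 27 ≡ 27 (mod 117).
Check: ψ(27) = 106·27 + 108 = 2970 = 25·117 + 45 ≡ 45 (mod 117).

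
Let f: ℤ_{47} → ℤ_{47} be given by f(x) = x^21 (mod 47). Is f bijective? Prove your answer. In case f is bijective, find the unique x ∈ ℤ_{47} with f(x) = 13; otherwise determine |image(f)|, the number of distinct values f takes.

26

Since 47 is prime, the nonzero elements of ℤ_{47} form a cyclic group of order 46.
As gcd(21, 46) = 1, raising to the 21st power is a bijection on this group: if u^21 ≡ v^21 then (uv^{−1})^21 = 1, and the only element of order dividing gcd(21, 46) = 1 is 1, so u = v.
With f(0) = 0 this makes f injective on all of ℤ_{47}, hence bijective (finite equal-size domain and codomain). In particular f is bijective.
Since f is bijective, we find the preimage of 13. The inverse of x ↦ x^21 on (ℤ_{47})^× is x ↦ x^11, because 21·11 = 231 = 5·46 + 1 ≡ 1 (mod 46) and x^{46} = 1 for x ≠ 0 (Fermat). So f⁻¹(13) = 13^11 mod 47.
Repeated squaring mod 47: 13^1 ≡ 13, 13^2 ≡ 13² = 169 ≡ 28, 13^4 ≡ 28² = 784 ≡ 32, 13^8 ≡ 32² = 1024 ≡ 37. Since 11 = 8 + 2 + 1, 13^11 ≡ 37·28·13: 37·28 = 1036 ≡ 2, then 2·13 = 26. So 13^11 ≡ 26 (mod 47).
Hence f⁻¹(13) = 26.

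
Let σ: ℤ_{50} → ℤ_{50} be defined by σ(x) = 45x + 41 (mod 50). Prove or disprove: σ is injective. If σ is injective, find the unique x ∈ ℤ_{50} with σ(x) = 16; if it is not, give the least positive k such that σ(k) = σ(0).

10

Recall that σ is injective when σ(s) = σ(t) forces s = t.
We have gcd(45, 50) = 5 > 1. Taking s = 0 and t = 10: σ(0) = 41 and σ(10) = 45·10 + 41 = 491 ≡ 41 (mod 50).
So σ(0) = σ(10) while 0 ≠ 10, hence σ is not injective.
Since σ is not injective, we find the least positive k with σ(k) = σ(0): this means 45k ≡ 0 (mod 50), i.e. 50 ∣ 45k. Since gcd(45, 50) = 5, dividing through by 5 this holds exactly when 10 ∣ 9k, and as gcd(9, 10) = 1, exactly when 10 ∣ k.
The smallest positive such k is 10.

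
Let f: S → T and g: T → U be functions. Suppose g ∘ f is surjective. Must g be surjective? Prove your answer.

Let c ∈ U. Since g ∘ f is surjective, some a ∈ S has g(f(a)) = c. Then b = f(a) ∈ T satisfies g(b) = c. So g is surjective.

surjective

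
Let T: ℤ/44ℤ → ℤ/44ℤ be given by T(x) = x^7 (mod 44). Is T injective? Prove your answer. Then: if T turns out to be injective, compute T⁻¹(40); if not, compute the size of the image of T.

33

T(0) = 0^7 = 0.
T(22): Repeated squaring mod 44: 22^1 ≡ 22, 22^2 ≡ 22² = 484 ≡ 0, 22^4 ≡ 0² = 0. Since 7 = 4 + 2 + 1, 22^7 ≡ 0·0·22: 0·0 = 0, then 0·22 = 0. So 22^7 ≡ 0 (mod 44).
So T(0) = T(22) = 0 while 0 ≠ 22, hence T is not injective.
Since T is not injective, we determine |image(T)|. Computing x^7 mod 44 for each x (by repeated squaring, reducing mod 44 at every step), the values T(0), T(1), …, T(43) are: 0, 1, 40, 31, 16, 25, 8, 39, 24, 37, 32, 11, 12, 29, 20, 27, 36, 41, 28, 35, 4, 21, 0, 23, 40, 9, 16, 3, 8, 17, 24, 15, 32, 33, 12, 7, 20, 5, 36, 19, 28, 13, 4, 43.
The distinct values are {0, 1, 3, 4, 5, 7, 8, 9, 11, 12, 13, 15, 16, 17, 19, 20, 21, 23, 24, 25, 27, 28, 29, 31, 32, 33, 35, 36, 37, 39, 40, 41, 43}; there are 33 of them.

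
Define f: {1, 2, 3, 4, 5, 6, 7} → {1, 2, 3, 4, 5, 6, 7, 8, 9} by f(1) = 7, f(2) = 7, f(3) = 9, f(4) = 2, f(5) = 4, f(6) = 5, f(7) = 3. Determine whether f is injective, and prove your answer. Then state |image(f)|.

f(1) = 7 = f(2) with 1 ≠ 2, so f is not injective.
The image of f is {2, 3, 4, 5, 7, 9}, which has 6 elements.

6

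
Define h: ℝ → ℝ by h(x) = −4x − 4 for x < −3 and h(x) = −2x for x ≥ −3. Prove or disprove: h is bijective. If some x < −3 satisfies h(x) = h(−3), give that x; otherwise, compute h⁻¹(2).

Both pieces are strictly decreasing (slopes −4 and −2), so each is injective on its own interval.
The left piece maps (−∞, −3) onto (8, ∞); the right piece maps [−3, ∞) onto (−∞, 6].
The images leave a gap (8 has no preimage), so h is not surjective, hence not bijective.
Because the two images are disjoint, no x < −3 has h(x) = h(−3), so we compute h⁻¹(2): 2 lies in (−∞, 6], so solve −2x = 2: x = (2 − 0)/(−2) = −1.

-1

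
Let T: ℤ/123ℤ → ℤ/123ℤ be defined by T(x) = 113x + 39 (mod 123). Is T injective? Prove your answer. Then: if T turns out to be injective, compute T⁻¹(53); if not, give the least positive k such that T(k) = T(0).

97

Suppose T(a) = T(b) in ℤ/123ℤ. Then 113a + 39 ≡ 113b + 39 (mod 123), so 113(a − b) ≡ 0 (mod 123).
Since gcd(113, 123) = 1, 113 is invertible modulo 123, thus a − b ≡ 0 (mod 123), i.e. a = b.
Thus T is injective.
We now compute 113⁻¹ mod 123 explicitly. Euclid's algorithm: 123 = 1·113 + 10, 113 = 11·10 + 3, 10 = 3·3 + 1; back-substituting gives 1 = 86·113 − 79·123, so 113⁻¹ ≡ 86 (mod 123).
Since T is injective, we find T⁻¹(53): we need 113x ≡ 53 − 39 ≡ 14 (mod 123). Using 113⁻¹ = 86: x ≡ 86·14 = 1204 = 9·123 + 97, so x = 97.
Check: T(97) = 113·97 + 39 = 11000 = 89·123 + 53 ≡ 53 (mod 123).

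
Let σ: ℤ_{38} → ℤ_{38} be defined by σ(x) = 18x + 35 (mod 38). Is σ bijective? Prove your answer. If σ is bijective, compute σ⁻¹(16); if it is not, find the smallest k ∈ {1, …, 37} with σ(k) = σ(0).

19

Recall: σ is injective when σ(u) = σ(v) forces u = v.
We have gcd(18, 38) = 2 > 1. Taking u = 0 and v = 19: σ(0) = 35 and σ(19) = 18·19 + 35 = 377 ≡ 35 (mod 38).
So σ(0) = σ(19) while 0 ≠ 19, therefore σ is not injective, hence not bijective.
Since σ is not bijective, we find the least positive k with σ(k) = σ(0): this means 18k ≡ 0 (mod 38), i.e. 38 ∣ 18k. Since gcd(18, 38) = 2, dividing through by 2 this holds exactly when 19 ∣ 9k, and as gcd(9, 19) = 1, exactly when 19 ∣ k.
The smallest positive such k is 19.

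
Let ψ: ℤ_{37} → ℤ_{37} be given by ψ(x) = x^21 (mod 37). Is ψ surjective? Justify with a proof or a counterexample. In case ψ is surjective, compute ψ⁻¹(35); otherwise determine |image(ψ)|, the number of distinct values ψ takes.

13

ψ(3): Repeated squaring mod 37: 3^1 ≡ 3, 3^2 ≡ 3² = 9, 3^4 ≡ 9² = 81 ≡ 7, 3^8 ≡ 7² = 49 ≡ 12, 3^16 ≡ 12² = 144 ≡ 33. Since 21 = 16 + 4 + 1, 3^21 ≡ 33·7·3: 33·7 = 231 ≡ 9, then 9·3 = 27. So 3^21 ≡ 27 (mod 37).
ψ(4): Repeated squaring mod 37: 4^1 ≡ 4, 4^2 ≡ 4² = 16, 4^4 ≡ 16² = 256 ≡ 34, 4^8 ≡ 34² = 1156 ≡ 9, 4^16 ≡ 9² = 81 ≡ 7. Since 21 = 16 + 4 + 1, 4^21 ≡ 7·34·4: 7·34 = 238 ≡ 16, then 16·4 = 64 ≡ 27. So 4^21 ≡ 27 (mod 37).
So ψ(3) = ψ(4) = 27 while 3 ≠ 4, therefore ψ is not injective.
A non-injective map from the 37-element set ℤ_{37} to itself takes at most 36 distinct values, so it cannot be surjective. So ψ is not surjective.
Since ψ is not surjective, we determine |image(ψ)|. Computing x^21 mod 37 for each x (by repeated squaring, reducing mod 37 at every step), the values ψ(0), ψ(1), …, ψ(36) are: 0, 1, 29, 27, 27, 23, 6, 10, 6, 26, 1, 36, 26, 23, 31, 29, 26, 8, 14, 23, 29, 11, 8, 6, 14, 11, 1, 36, 11, 31, 27, 31, 14, 10, 10, 8, 36.
The distinct values are {0, 1, 6, 8, 10, 11, 14, 23, 26, 27, 29, 31, 36}; there are 13 of them.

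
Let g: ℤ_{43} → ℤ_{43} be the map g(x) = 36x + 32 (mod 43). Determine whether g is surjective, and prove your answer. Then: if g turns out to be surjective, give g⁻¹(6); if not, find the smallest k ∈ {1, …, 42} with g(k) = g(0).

Recall that g is surjective if every y in the codomain equals g(x) for some x in the domain.
Since gcd(36, 43) = 1, 36 is invertible modulo 43. Euclid's algorithm: 43 = 1·36 + 7, 36 = 5·7 + 1; back-substituting gives 1 = 6·36 − 5·43, so 36⁻¹ ≡ 6 (mod 43).
Then y ↦ 6(y − 32) is a two-sided inverse to g, so every y ∈ ℤ_{43} has a preimage.
So g is surjective.
Since g is surjective, we find g⁻¹(6): we need 36x ≡ 6 − 32 ≡ 17 (mod 43). Using 36⁻¹ = 6: x ≡ 6·17 = 102 = 2·43 + 16, so x = 16.
Check: g(16) = 36·16 + 32 = 608 = 14·43 + 6 ≡ 6 (mod 43).

16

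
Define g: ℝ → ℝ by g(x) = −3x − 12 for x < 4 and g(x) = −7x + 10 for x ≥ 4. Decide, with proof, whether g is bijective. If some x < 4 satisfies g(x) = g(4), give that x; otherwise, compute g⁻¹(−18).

Both pieces are strictly decreasing (slopes −3 and −7), so each is injective on its own interval.
The left piece maps (−∞, 4) onto (−24, ∞); the right piece maps [4, ∞) onto (−∞, −18].
These images overlap. In particular g(4) = −18 (right piece), and solving −3x − 12 = −18 on the left piece gives x = 2 < 4.
So g(2) = g(4) with 2 ≠ 4, and g is not injective, hence not bijective. This x = 2 is the requested value below 4.

2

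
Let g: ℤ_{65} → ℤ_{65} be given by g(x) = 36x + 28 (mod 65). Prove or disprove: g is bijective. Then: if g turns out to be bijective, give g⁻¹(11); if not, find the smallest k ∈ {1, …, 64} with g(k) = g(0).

Recall: g is injective when g(s) = g(t) forces s = t.
If g(s) = g(t), then 36s ≡ 36t (mod 65). Because gcd(36, 65) = 1, we may cancel 36 to get s ≡ t (mod 65).
We now compute 36⁻¹ mod 65 explicitly. Euclid's algorithm: 65 = 1·36 + 29, 36 = 1·29 + 7, 29 = 4·7 + 1; back-substituting gives 1 = 56·36 − 31·65, so 36⁻¹ ≡ 56 (mod 65).
For any y ∈ ℤ_{65}, x = 56(y − 28) mod 65 satisfies g(x) = 36·56(y − 28) + 28 ≡ y (since 36·56 ≡ 1 mod 65). So every y has a preimage.
Hence g is bijective.
Since g is bijective, we compute g⁻¹(11): solve 36x + 28 ≡ 11 (mod 65), i.e. 36x ≡ 48 (mod 65).
Multiplying by 36⁻¹ = 56 gives x ≡ 56·48 = 2688 = 41·65 + 23 ≡ 23 (mod 65).
Check: g(23) = 36·23 + 28 = 856 = 13·65 + 11 ≡ 11 (mod 65).

23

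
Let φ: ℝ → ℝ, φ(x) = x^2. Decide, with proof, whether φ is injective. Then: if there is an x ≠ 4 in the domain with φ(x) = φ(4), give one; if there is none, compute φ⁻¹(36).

φ(4) = 16 = (−4)^2 = φ(−4) (since 2 is even), with 4 ≠ −4. So φ is not injective.
For the follow-up, such an x exists: taking x = −4 ∈ ℝ gives φ(−4) = 16 = φ(4) with −4 ≠ 4.

-4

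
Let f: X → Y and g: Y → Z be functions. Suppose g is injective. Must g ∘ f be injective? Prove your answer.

not injective

No. Take X = {0, 1}, Y = Z = {0, 1, 2, 3, 4}, f(0) = f(1) = 0, and g = identity (injective).
Then (g ∘ f)(0) = (g ∘ f)(1) = 0 with 0 ≠ 1, so g ∘ f is not injective.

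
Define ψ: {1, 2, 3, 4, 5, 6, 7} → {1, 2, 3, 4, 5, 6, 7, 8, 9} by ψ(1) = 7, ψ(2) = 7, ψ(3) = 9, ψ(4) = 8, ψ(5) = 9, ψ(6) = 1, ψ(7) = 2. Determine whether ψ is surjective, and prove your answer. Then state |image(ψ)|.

5

No element maps to 3, so ψ is not surjective.
The image of ψ is {1, 2, 7, 8, 9}, which has 5 elements.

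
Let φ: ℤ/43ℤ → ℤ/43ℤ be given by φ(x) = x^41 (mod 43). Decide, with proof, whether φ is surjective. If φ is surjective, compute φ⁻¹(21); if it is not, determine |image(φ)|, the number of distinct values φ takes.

Since 43 is prime, the nonzero elements of ℤ/43ℤ form a cyclic group of order 42.
As gcd(41, 42) = 1, raising to the 41st power is a bijection on this group: if s^41 ≡ t^41 then (st^{−1})^41 = 1, and the only element of order dividing gcd(41, 42) = 1 is 1, so s = t.
With φ(0) = 0 this makes φ injective on all of ℤ/43ℤ, hence bijective (finite equal-size domain and codomain). In particular φ is surjective.
Since φ is surjective, we find the preimage of 21. The inverse of x ↦ x^41 on (ℤ/43ℤ)^× is x ↦ x^41, because 41·41 = 1681 = 40·42 + 1 ≡ 1 (mod 42) and x^{42} = 1 for x ≠ 0 (Fermat). So φ⁻¹(21) = 21^41 mod 43.
Repeated squaring mod 43: 21^1 ≡ 21, 21^2 ≡ 21² = 441 ≡ 11, 21^4 ≡ 11² = 121 ≡ 35, 21^8 ≡ 35² = 1225 ≡ 21, 21^16 ≡ 21² = 441 ≡ 11, 21^32 ≡ 11² = 121 ≡ 35. Since 41 = 32 + 8 + 1, 21^41 ≡ 35·21·21: 35·21 = 735 ≡ 4, then 4·21 = 84 ≡ 41. So 21^41 ≡ 41 (mod 43).
Hence φ⁻¹(21) = 41.

41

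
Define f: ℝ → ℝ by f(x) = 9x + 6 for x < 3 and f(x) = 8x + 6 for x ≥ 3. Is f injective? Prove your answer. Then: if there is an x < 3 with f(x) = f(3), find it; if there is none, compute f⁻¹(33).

Both pieces are strictly increasing (slopes 9 and 8), so each is injective on its own interval.
The left piece maps (−∞, 3) onto (−∞, 33); the right piece maps [3, ∞) onto [30, ∞).
These images overlap. In particular f(3) = 30 (right piece), and solving 9x + 6 = 30 on the left piece gives x = 8/3 < 3.
So f(8/3) = f(3) with 8/3 ≠ 3, and f is not injective. This x = 8/3 is the requested value below 3.

8/3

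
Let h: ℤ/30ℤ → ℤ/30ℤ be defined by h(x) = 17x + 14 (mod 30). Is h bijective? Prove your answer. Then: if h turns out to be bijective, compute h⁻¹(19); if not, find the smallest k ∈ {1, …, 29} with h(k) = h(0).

Suppose h(u) = h(v) in ℤ/30ℤ. Then 17u + 14 ≡ 17v + 14 (mod 30), therefore 17(u − v) ≡ 0 (mod 30).
Since gcd(17, 30) = 1, 17 is invertible modulo 30, thus u − v ≡ 0 (mod 30), i.e. u = v.
We now compute 17⁻¹ mod 30 explicitly. Euclid's algorithm: 30 = 1·17 + 13, 17 = 1·13 + 4, 13 = 3·4 + 1; back-substituting gives 1 = 23·17 − 13·30, so 17⁻¹ ≡ 23 (mod 30).
Then y ↦ 23(y − 14) is a two-sided inverse to h, so every y ∈ ℤ/30ℤ has a preimage.
Hence h is bijective.
Since h is bijective, we find h⁻¹(19): we need 17x ≡ 19 − 14 ≡ 5 (mod 30). Using 17⁻¹ = 23: x ≡ 23·5 = 115 = 3·30 + 25, so x = 25.
Check: h(25) = 17·25 + 14 = 439 = 14·30 + 19 ≡ 19 (mod 30).

25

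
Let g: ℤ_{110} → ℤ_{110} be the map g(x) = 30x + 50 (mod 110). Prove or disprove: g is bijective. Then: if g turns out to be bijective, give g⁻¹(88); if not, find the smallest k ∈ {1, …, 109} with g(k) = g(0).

By definition, g is injective if g(s) = g(t) implies s = t.
We have gcd(30, 110) = 10 > 1. Taking s = 0 and t = 11: g(0) = 50 and g(11) = 30·11 + 50 = 380 ≡ 50 (mod 110).
So g(0) = g(11) while 0 ≠ 11, therefore g is not injective, hence not bijective.
Since g is not bijective, we find the least positive k with g(k) = g(0): this means 30k ≡ 0 (mod 110), i.e. 110 ∣ 30k. Since gcd(30, 110) = 10, dividing through by 10 this holds exactly when 11 ∣ 3k, and as gcd(3, 11) = 1, exactly when 11 ∣ k.
The smallest positive such k is 11.

11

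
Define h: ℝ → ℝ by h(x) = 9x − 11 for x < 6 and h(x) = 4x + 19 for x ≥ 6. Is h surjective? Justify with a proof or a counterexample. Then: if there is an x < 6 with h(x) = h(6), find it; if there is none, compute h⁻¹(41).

Both pieces are strictly increasing (slopes 9 and 4), so each is injective on its own interval.
The left piece maps (−∞, 6) onto (−∞, 43); the right piece maps [6, ∞) onto [43, ∞).
These images together cover ℝ, so h is surjective.
Because the two images are disjoint, no x < 6 has h(x) = h(6), so we compute h⁻¹(41): 41 lies in (−∞, 43), so solve 9x − 11 = 41: x = (41 + 11)/9 = 52/9.

52/9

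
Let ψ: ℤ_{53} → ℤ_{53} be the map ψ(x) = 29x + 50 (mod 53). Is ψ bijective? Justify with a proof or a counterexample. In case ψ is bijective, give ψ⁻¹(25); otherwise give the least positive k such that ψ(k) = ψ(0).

Recall that ψ is injective if ψ(u) = ψ(v) implies u = v.
Suppose ψ(u) = ψ(v) in ℤ_{53}. Then 29u + 50 ≡ 29v + 50 (mod 53), therefore 29(u − v) ≡ 0 (mod 53).
Since gcd(29, 53) = 1, 29 is invertible modulo 53, thus u − v ≡ 0 (mod 53), i.e. u = v.
We now compute 29⁻¹ mod 53 explicitly. Euclid's algorithm: 53 = 1·29 + 24, 29 = 1·24 + 5, 24 = 4·5 + 4, 5 = 1·4 + 1; back-substituting gives 1 = 11·29 − 6·53, so 29⁻¹ ≡ 11 (mod 53).
Then y ↦ 11(y − 50) is a two-sided inverse to ψ, so every y ∈ ℤ_{53} has a preimage.
Hence ψ is bijective.
Since ψ is bijective, we find ψ⁻¹(25): we need 29x ≡ 25 − 50 ≡ 28 (mod 53). Using 29⁻¹ = 11: x ≡ 11·28 = 308 = 5·53 + 43, so x = 43.
Check: ψ(43) = 29·43 + 50 = 1297 = 24·53 + 25 ≡ 25 (mod 53).

43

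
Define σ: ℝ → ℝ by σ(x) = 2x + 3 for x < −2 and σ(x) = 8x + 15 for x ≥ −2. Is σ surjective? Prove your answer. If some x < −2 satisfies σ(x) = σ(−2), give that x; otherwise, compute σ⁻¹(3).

Both pieces are strictly increasing (slopes 2 and 8), so each is injective on its own interval.
The left piece maps (−∞, −2) onto (−∞, −1); the right piece maps [−2, ∞) onto [−1, ∞).
These images together cover ℝ, so σ is surjective.
Because the two images are disjoint, no x < −2 has σ(x) = σ(−2), so we compute σ⁻¹(3): 3 lies in [−1, ∞), so solve 8x + 15 = 3: x = (3 − 15)/8 = −3/2.

-3/2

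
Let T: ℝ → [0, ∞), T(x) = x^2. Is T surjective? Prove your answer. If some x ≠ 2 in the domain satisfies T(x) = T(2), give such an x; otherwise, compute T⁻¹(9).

-2

For any y ∈ [0, ∞), x = y^{1/2} ∈ ℝ satisfies x^2 = y, so T is surjective.
For the follow-up, such an x exists: taking x = −2 ∈ ℝ gives T(−2) = 4 = T(2) with −2 ≠ 2.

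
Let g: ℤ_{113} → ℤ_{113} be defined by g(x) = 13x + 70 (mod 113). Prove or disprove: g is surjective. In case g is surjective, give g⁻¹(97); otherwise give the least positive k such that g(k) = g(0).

Since gcd(13, 113) = 1, 13 is invertible modulo 113. Euclid's algorithm: 113 = 8·13 + 9, 13 = 1·9 + 4, 9 = 2·4 + 1; back-substituting gives 1 = 87·13 − 10·113, so 13⁻¹ ≡ 87 (mod 113).
For any y ∈ ℤ_{113}, x = 87(y − 70) mod 113 satisfies g(x) = 13·87(y − 70) + 70 ≡ y (since 13·87 ≡ 1 mod 113). So every y has a preimage.
Therefore g is surjective.
Since g is surjective, we compute g⁻¹(97): solve 13x + 70 ≡ 97 (mod 113), i.e. 13x ≡ 27 (mod 113).
Multiplying by 13⁻¹ = 87 gives x ≡ 87·27 = 2349 = 20·113 + 89 ≡ 89 (mod 113).
Check: g(89) = 13·89 + 70 = 1227 = 10·113 + 97 ≡ 97 (mod 113).

89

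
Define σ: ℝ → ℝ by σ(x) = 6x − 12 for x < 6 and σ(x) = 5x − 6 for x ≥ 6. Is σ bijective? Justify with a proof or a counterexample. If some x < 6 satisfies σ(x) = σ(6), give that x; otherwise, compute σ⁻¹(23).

35/6

Both pieces are strictly increasing (slopes 6 and 5), so each is injective on its own interval.
The left piece maps (−∞, 6) onto (−∞, 24); the right piece maps [6, ∞) onto [24, ∞).
Since 24 = 24, the images partition ℝ: σ is injective and surjective, hence bijective.
Because the two images are disjoint, no x < 6 has σ(x) = σ(6), so we compute σ⁻¹(23): 23 lies in (−∞, 24), so solve 6x − 12 = 23: x = (23 + 12)/6 = 35/6.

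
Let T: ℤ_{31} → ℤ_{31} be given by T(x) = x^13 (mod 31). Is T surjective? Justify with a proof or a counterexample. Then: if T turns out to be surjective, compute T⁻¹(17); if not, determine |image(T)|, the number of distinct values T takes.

Since 31 is prime, the nonzero elements of ℤ_{31} form a cyclic group of order 30.
As gcd(13, 30) = 1, raising to the 13th power is a bijection on this group: if a^13 ≡ b^13 then (ab^{−1})^13 = 1, and the only element of order dividing gcd(13, 30) = 1 is 1, so a = b.
With T(0) = 0 this makes T injective on all of ℤ_{31}, hence bijective (finite equal-size domain and codomain). In particular T is surjective.
Since T is surjective, we find the preimage of 17. The inverse of x ↦ x^13 on (ℤ_{31})^× is x ↦ x^7, because 13·7 = 91 = 3·30 + 1 ≡ 1 (mod 30) and x^{30} = 1 for x ≠ 0 (Fermat). So T⁻¹(17) = 17^7 mod 31.
Repeated squaring mod 31: 17^1 ≡ 17, 17^2 ≡ 17² = 289 ≡ 10, 17^4 ≡ 10² = 100 ≡ 7. Since 7 = 4 + 2 + 1, 17^7 ≡ 7·10·17: 7·10 = 70 ≡ 8, then 8·17 = 136 ≡ 12. So 17^7 ≡ 12 (mod 31).
Hence T⁻¹(17) = 12.

12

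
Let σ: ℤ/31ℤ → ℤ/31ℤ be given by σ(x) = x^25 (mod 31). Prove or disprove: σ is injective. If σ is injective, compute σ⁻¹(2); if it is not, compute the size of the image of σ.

σ(1) = 1^25 = 1.
σ(2): Repeated squaring mod 31: 2^1 ≡ 2, 2^2 ≡ 2² = 4, 2^4 ≡ 4² = 16, 2^8 ≡ 16² = 256 ≡ 8, 2^16 ≡ 8² = 64 ≡ 2. Since 25 = 16 + 8 + 1, 2^25 ≡ 2·8·2: 2·8 = 16, then 16·2 = 32 ≡ 1. So 2^25 ≡ 1 (mod 31).
So σ(1) = σ(2) = 1 while 1 ≠ 2, so σ is not injective.
Since σ is not injective, we determine |image(σ)|. Computing x^25 mod 31 for each x (by repeated squaring, reducing mod 31 at every step), the values σ(0), σ(1), …, σ(30) are: 0, 1, 1, 6, 1, 5, 6, 25, 1, 5, 5, 26, 6, 26, 25, 30, 1, 6, 5, 25, 5, 26, 26, 30, 6, 25, 26, 30, 25, 30, 30.
The distinct values are {0, 1, 5, 6, 25, 26, 30}; there are 7 of them.

7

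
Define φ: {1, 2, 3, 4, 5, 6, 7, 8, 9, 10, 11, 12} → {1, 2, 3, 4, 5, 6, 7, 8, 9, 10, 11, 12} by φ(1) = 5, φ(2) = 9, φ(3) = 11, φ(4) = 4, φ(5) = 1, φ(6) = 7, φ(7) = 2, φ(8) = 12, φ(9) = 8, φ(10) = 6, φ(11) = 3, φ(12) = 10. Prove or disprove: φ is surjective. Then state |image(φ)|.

Every element of the codomain has a preimage: 1 = φ(5), 2 = φ(7), 3 = φ(11), 4 = φ(4), 5 = φ(1), 6 = φ(10), 7 = φ(6), 8 = φ(9), 9 = φ(2), 10 = φ(12), 11 = φ(3), 12 = φ(8).
Hence φ is surjective.
The image of φ is {1, 2, 3, 4, 5, 6, 7, 8, 9, 10, 11, 12}, which has 12 elements.

12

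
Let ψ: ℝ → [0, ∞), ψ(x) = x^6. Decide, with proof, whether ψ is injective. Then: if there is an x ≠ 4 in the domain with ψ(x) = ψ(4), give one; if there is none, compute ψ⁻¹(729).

ψ(4) = 4096 = (−4)^6 = ψ(−4) (since 6 is even), with 4 ≠ −4. So ψ is not injective.
For the follow-up, such an x exists: taking x = −4 ∈ ℝ gives ψ(−4) = 4096 = ψ(4) with −4 ≠ 4.

-4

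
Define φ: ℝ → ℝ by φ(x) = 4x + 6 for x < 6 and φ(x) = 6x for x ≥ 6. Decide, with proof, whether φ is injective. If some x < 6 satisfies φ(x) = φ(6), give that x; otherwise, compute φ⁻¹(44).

Both pieces are strictly increasing (slopes 4 and 6), so each is injective on its own interval.
The left piece maps (−∞, 6) onto (−∞, 30); the right piece maps [6, ∞) onto [36, ∞).
These images are disjoint, so no value is attained by both pieces. Therefore φ is injective.
Because the two images are disjoint, no x < 6 has φ(x) = φ(6), so we compute φ⁻¹(44): 44 lies in [36, ∞), so solve 6x = 44: x = (44 − 0)/6 = 22/3.

22/3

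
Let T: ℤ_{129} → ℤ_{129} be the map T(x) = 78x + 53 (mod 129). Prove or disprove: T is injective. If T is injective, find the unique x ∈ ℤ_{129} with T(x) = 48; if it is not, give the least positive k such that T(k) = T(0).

43

We have gcd(78, 129) = 3 > 1. Taking u = 0 and v = 43: T(0) = 53 and T(43) = 78·43 + 53 = 3407 ≡ 53 (mod 129).
So T(0) = T(43) while 0 ≠ 43, hence T is not injective.
Since T is not injective, we find the least positive k with T(k) = T(0): this means 78k ≡ 0 (mod 129), i.e. 129 ∣ 78k. Since gcd(78, 129) = 3, dividing through by 3 this holds exactly when 43 ∣ 26k, and as gcd(26, 43) = 1, exactly when 43 ∣ k.
The smallest positive such k is 43.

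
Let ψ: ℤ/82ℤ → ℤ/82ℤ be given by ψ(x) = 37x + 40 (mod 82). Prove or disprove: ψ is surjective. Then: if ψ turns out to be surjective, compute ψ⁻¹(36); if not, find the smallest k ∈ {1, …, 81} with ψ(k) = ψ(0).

Recall that ψ is surjective if every y in the codomain equals ψ(x) for some x in the domain.
Since gcd(37, 82) = 1, 37 is invertible modulo 82. Euclid's algorithm: 82 = 2·37 + 8, 37 = 4·8 + 5, 8 = 1·5 + 3, 5 = 1·3 + 2, 3 = 1·2 + 1; back-substituting gives 1 = 51·37 − 23·82, so 37⁻¹ ≡ 51 (mod 82).
Then y ↦ 51(y − 40) is a two-sided inverse to ψ, so every y ∈ ℤ/82ℤ has a preimage.
Thus ψ is surjective.
Since ψ is surjective, we compute ψ⁻¹(36): solve 37x + 40 ≡ 36 (mod 82), i.e. 37x ≡ 78 (mod 82).
Multiplying by 37⁻¹ = 51 gives x ≡ 51·78 = 3978 = 48·82 + 42 ≡ 42 (mod 82).
Check: ψ(42) = 37·42 + 40 = 1594 = 19·82 + 36 ≡ 36 (mod 82).

42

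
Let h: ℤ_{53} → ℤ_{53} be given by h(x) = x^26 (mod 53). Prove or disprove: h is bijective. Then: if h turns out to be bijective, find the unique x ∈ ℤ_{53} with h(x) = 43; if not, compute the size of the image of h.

h(2): Repeated squaring mod 53: 2^1 ≡ 2, 2^2 ≡ 2² = 4, 2^4 ≡ 4² = 16, 2^8 ≡ 16² = 256 ≡ 44, 2^16 ≡ 44² = 1936 ≡ 28. Since 26 = 16 + 8 + 2, 2^26 ≡ 28·44·4: 28·44 = 1232 ≡ 13, then 13·4 = 52. So 2^26 ≡ 52 (mod 53).
h(3): Repeated squaring mod 53: 3^1 ≡ 3, 3^2 ≡ 3² = 9, 3^4 ≡ 9² = 81 ≡ 28, 3^8 ≡ 28² = 784 ≡ 42, 3^16 ≡ 42² = 1764 ≡ 15. Since 26 = 16 + 8 + 2, 3^26 ≡ 15·42·9: 15·42 = 630 ≡ 47, then 47·9 = 423 ≡ 52. So 3^26 ≡ 52 (mod 53).
So h(2) = h(3) = 52 while 2 ≠ 3, thus h is not injective, hence not bijective.
Since h is not bijective, we determine |image(h)|. Computing x^26 mod 53 for each x (by repeated squaring, reducing mod 53 at every step), the values h(0), h(1), …, h(52) are: 0, 1, 52, 52, 1, 52, 1, 1, 52, 1, 1, 1, 52, 1, 52, 1, 1, 1, 52, 52, 52, 52, 52, 52, 1, 1, 52, 52, 1, 1, 52, 52, 52, 52, 52, 52, 1, 1, 1, 52, 1, 52, 1, 1, 1, 52, 1, 1, 52, 1, 52, 52, 1.
The distinct values are {0, 1, 52}; there are 3 of them.

3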